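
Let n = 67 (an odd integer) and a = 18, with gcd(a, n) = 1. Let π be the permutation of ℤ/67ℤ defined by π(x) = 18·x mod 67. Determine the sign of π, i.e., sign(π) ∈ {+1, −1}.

Start at x=27: 27 → 17 → 38 → 14 → 51 → 47 → 42 → … (one orbit).
Cycle type of π: 66 + 1; total 2 cycles.
sign(π) = (−1)^{n − #cycles} = (−1)^{67−2} = (−1)^65 = -1.
(18|67)_J = -1 (Zolotarev's lemma cross-check).

-1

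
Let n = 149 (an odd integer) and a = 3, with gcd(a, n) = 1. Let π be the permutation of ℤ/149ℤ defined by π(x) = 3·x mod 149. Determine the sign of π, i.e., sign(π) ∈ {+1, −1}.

Orbit of 42 under x↦3x: [42, 126, 80, 91, 124, 74, 73]… (length divides ord_149(3)).
Decompose π into cycles: lengths [148, 1] (2 cycles, including the fixed point 0).
2 cycles on 149: each ℓ→(−1)^(ℓ−1), product (−1)^147 = -1.

-1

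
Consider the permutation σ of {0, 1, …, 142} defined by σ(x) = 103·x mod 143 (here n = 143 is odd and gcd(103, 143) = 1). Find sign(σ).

Orbit of 92 under x↦103x: [92, 38, 53, 25, 1, 103, 27]… (length divides ord_143(103)).
Cycle type of π: 10×12 + 5×2 + 2×6 + 1; total 21 cycles.
sign(π) = (−1)^{n − #cycles} = (−1)^{143−21} = (−1)^122 = +1.
Check: (103/143) = +1 by Zolotarev.

+1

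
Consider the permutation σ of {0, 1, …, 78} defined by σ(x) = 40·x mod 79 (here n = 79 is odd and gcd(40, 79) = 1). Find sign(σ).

Trace 21: π^k(21) = [21, 50, 25, 52, 26, 13, 46] for k=0..6.
Cycle type of π: 39×2 + 1; total 3 cycles.
3 cycles on 79: each ℓ→(−1)^(ℓ−1), product (−1)^76 = +1.
Via Zolotarev, sign(π_{40}) = (40|79) = +1.

+1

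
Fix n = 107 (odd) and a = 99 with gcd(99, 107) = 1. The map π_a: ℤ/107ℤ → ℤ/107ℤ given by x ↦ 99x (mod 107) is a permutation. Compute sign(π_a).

+1

Start at x=14: 14 → 102 → 40 → 1 → 99 → 64 → 23 → … (one orbit).
3 cycles of lengths [53, 53, 1].
107 − 3 = 104 transpositions; sign(π) = (−1)^104 = +1.
Via Zolotarev, sign(π_{99}) = (99|107) = +1.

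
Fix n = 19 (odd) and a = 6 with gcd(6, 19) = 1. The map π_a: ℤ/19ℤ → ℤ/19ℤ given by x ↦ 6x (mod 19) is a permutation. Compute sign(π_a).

Orbit of 4 under x↦6x: [4, 5, 11, 9, 16, 1, 6]… (length divides ord_19(6)).
π_6 has 3 disjoint cycles with lengths [9, 9, 1] on {0,…,18}.
sign(π) = (−1)^{n − #cycles} = (−1)^{19−3} = (−1)^16 = +1.

+1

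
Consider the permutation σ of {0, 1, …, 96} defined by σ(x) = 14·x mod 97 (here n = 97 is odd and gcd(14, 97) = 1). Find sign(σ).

Start at x=3: 3 → 42 → 6 → 84 → 12 → 71 → 24 → … (one orbit).
Cycle type of π: 96 + 1; total 2 cycles.
n − c = 97 − 2 = 95; sign = (−1)^95 = -1.
(14|97)_J = -1 (Zolotarev's lemma cross-check).

-1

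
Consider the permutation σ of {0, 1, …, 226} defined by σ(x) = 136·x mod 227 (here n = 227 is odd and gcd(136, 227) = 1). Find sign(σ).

Trace 36: π^k(36) = [36, 129, 65, 214, 48, 172, 11] for k=0..6.
The orbit structure of x ↦ 136x mod 227: 3 orbits of sizes [113, 113, 1].
With 3 cycles on 227 points, sign = (−1)^{227−3} = +1.

+1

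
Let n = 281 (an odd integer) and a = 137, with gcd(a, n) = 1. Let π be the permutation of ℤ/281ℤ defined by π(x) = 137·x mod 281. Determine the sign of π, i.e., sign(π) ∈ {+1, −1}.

+1

Orbit of 86 under x↦137x: [86, 261, 70, 36, 155, 160, 2]… (length divides ord_281(137)).
Cycle type of π: 140×2 + 1; total 3 cycles.
3 cycles on 281: each ℓ→(−1)^(ℓ−1), product (−1)^278 = +1.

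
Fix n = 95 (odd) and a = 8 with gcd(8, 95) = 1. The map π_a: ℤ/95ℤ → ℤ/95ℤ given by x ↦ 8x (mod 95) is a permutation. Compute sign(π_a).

+1

Orbit of 49 under x↦8x: [49, 12, 1, 8, 64, 37, 11]… (length divides ord_95(8)).
π_8 has 11 disjoint cycles with lengths [12, 12, 12, 12, 12, 12, 6, 6, 6, 4, 1] on {0,…,94}.
n − c = 95 − 11 = 84; sign = (−1)^84 = +1.
(8|95)_J = +1 (Zolotarev's lemma cross-check).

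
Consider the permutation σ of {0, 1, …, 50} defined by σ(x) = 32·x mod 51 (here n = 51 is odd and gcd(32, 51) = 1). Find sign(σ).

Trace 16: π^k(16) = [16, 2, 13, 8, 1, 32, 4] for k=0..6.
8 cycles of lengths [8, 8, 8, 8, 8, 8, 2, 1].
With 8 cycles on 51 points, sign = (−1)^{51−8} = -1.
Via Zolotarev, sign(π_{32}) = (32|51) = -1.

-1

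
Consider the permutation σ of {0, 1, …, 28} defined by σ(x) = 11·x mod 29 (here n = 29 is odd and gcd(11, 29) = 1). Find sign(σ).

Start at x=5: 5 → 26 → 25 → 14 → 9 → 12 → 16 → … (one orbit).
π_11 has 2 disjoint cycles with lengths [28, 1] on {0,…,28}.
29 − 2 = 27 transpositions; sign(π) = (−1)^27 = -1.

-1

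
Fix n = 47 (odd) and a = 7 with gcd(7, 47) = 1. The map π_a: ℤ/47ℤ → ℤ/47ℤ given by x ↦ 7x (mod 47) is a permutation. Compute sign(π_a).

Trace 14: π^k(14) = [14, 4, 28, 8, 9, 16, 18] for k=0..6.
The orbit structure of x ↦ 7x mod 47: 3 orbits of sizes [23, 23, 1].
47 − 3 = 44 transpositions; sign(π) = (−1)^44 = +1.

+1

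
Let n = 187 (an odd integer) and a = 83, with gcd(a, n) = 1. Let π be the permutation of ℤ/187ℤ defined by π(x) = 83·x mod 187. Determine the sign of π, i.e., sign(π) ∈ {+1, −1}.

Orbit of 1 under x↦83x: [1, 83, 157, 128, 152, 87, 115]… (length divides ord_187(83)).
8 cycles of lengths [40, 40, 40, 40, 10, 8, 8, 1].
8 cycles on 187: each ℓ→(−1)^(ℓ−1), product (−1)^179 = -1.

-1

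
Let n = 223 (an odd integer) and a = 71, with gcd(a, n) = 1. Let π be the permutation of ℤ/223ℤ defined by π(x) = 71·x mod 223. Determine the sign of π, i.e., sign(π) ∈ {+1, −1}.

Start at x=102: 102 → 106 → 167 → 38 → 22 → 1 → 71 → … (one orbit).
Decompose π into cycles: lengths [222, 1] (2 cycles, including the fixed point 0).
Σ(ℓ_i−1) = 223−2 = 221; sign = (−1)^221 = -1.
Zolotarev: (71|223) = -1, matching the cycle-count sign.

-1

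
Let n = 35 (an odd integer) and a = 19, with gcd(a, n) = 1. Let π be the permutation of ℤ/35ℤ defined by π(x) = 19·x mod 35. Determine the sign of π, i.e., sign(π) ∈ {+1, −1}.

-1

Trace 24: π^k(24) = [24, 1, 19, 11, 34, 16] for k=0..5.
Decompose π into cycles: lengths [6, 6, 6, 6, 6, 2, 2, 1] (8 cycles, including the fixed point 0).
8 cycles on 35: each ℓ→(−1)^(ℓ−1), product (−1)^27 = -1.
Check: (19/35) = -1 by Zolotarev.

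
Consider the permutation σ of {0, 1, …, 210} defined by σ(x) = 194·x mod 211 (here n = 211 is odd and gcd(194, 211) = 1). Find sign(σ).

Orbit of 52 under x↦194x: [52, 171, 47, 45, 79, 134, 43]… (length divides ord_211(194)).
3 cycles of lengths [105, 105, 1].
211 − 3 = 208 transpositions; sign(π) = (−1)^208 = +1.

+1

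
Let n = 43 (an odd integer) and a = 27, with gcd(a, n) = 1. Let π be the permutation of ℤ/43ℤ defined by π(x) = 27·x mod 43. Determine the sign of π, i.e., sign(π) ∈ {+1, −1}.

Orbit of 27 under x↦27x: [27, 41, 32, 4, 22, 35, 42]… (length divides ord_43(27)).
The orbit structure of x ↦ 27x mod 43: 4 orbits of sizes [14, 14, 14, 1].
With 4 cycles on 43 points, sign = (−1)^{43−4} = -1.
(27|43)_J = -1 (Zolotarev's lemma cross-check).

-1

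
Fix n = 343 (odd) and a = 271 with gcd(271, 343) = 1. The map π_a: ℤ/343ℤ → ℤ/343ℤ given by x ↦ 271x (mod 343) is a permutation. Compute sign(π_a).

Orbit of 293 under x↦271x: [293, 170, 108, 113, 96, 291, 314]… (length divides ord_343(271)).
Decompose π into cycles: lengths [294, 42, 6, 1] (4 cycles, including the fixed point 0).
Σ(ℓ_i−1) = 343−4 = 339; sign = (−1)^339 = -1.
(271|343)_J = -1 (Zolotarev's lemma cross-check).

-1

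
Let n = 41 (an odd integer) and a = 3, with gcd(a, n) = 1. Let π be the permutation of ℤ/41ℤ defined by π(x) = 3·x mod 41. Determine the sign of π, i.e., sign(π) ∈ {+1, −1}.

-1

Trace 1: π^k(1) = [1, 3, 9, 27, 40, 38, 32] for k=0..6.
The orbit structure of x ↦ 3x mod 41: 6 orbits of sizes [8, 8, 8, 8, 8, 1].
Σ(ℓ_i−1) = 41−6 = 35; sign = (−1)^35 = -1.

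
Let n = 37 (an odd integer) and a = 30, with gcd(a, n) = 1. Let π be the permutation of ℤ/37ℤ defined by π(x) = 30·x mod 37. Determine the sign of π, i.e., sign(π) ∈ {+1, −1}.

Start at x=12: 12 → 27 → 33 → 28 → 26 → 3 → 16 → … (one orbit).
3 cycles of lengths [18, 18, 1].
n − c = 37 − 3 = 34; sign = (−1)^34 = +1.
Via Zolotarev, sign(π_{30}) = (30|37) = +1.

+1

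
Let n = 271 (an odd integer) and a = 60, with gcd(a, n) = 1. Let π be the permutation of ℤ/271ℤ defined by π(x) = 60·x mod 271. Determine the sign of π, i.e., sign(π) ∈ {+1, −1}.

-1

Orbit of 270 under x↦60x: [270, 211, 194, 258, 33, 83, 102]… (length divides ord_271(60)).
π_60 has 6 disjoint cycles with lengths [54, 54, 54, 54, 54, 1] on {0,…,270}.
n − c = 271 − 6 = 265; sign = (−1)^265 = -1.
Via Zolotarev, sign(π_{60}) = (60|271) = -1.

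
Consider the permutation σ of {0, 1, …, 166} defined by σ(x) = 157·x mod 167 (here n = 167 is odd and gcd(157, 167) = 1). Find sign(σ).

+1

Orbit of 58 under x↦157x: [58, 88, 122, 116, 9, 77, 65]… (length divides ord_167(157)).
3 cycles of lengths [83, 83, 1].
3 cycles on 167: each ℓ→(−1)^(ℓ−1), product (−1)^164 = +1.
Check: (157/167) = +1 by Zolotarev.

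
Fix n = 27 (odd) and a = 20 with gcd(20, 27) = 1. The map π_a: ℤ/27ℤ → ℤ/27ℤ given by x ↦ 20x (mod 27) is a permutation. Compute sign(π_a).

Orbit of 1 under x↦20x: [1, 20, 22, 8, 25, 14, 10]… (length divides ord_27(20)).
Decompose π into cycles: lengths [18, 6, 2, 1] (4 cycles, including the fixed point 0).
4 cycles on 27: each ℓ→(−1)^(ℓ−1), product (−1)^23 = -1.
Via Zolotarev, sign(π_{20}) = (20|27) = -1.

-1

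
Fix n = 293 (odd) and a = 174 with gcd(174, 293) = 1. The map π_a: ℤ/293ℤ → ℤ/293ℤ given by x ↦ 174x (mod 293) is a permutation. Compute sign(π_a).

-1

Start at x=257: 257 → 182 → 24 → 74 → 277 → 146 → 206 → … (one orbit).
Cycle lengths of π_174 on ℤ/293ℤ: [292, 1]; 2 cycles in total.
293 − 2 = 291 transpositions; sign(π) = (−1)^291 = -1.
Via Zolotarev, sign(π_{174}) = (174|293) = -1.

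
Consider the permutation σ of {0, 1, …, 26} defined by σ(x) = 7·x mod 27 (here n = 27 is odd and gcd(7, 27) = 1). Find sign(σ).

Orbit of 25 under x↦7x: [25, 13, 10, 16, 4, 1, 7]… (length divides ord_27(7)).
π_7 has 7 disjoint cycles with lengths [9, 9, 3, 3, 1, 1, 1] on {0,…,26}.
7 cycles on 27: each ℓ→(−1)^(ℓ−1), product (−1)^20 = +1.
Via Zolotarev, sign(π_{7}) = (7|27) = +1.

+1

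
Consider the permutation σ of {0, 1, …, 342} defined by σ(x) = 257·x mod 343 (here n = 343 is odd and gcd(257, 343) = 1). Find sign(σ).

-1

Trace 25: π^k(25) = [25, 251, 23, 80, 323, 5, 256] for k=0..6.
4 cycles of lengths [294, 42, 6, 1].
4 cycles on 343: each ℓ→(−1)^(ℓ−1), product (−1)^339 = -1.
(257|343)_J = -1 (Zolotarev's lemma cross-check).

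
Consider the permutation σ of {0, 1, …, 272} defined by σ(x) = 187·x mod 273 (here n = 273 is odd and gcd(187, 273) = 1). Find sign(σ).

+1

Orbit of 265 under x↦187x: [265, 142, 73, 1, 187, 25, 34]… (length divides ord_273(187)).
33 cycles of lengths [12, 12, 12, 12, 12, 12, 12, 12, 12, 12, 12, 12, 12, 12, 12, 12, 12, 12, 6, 6, 6, 4, 4, 4, 4, 4, 4, 4, 4, 4, 1, 1, 1].
33 cycles on 273: each ℓ→(−1)^(ℓ−1), product (−1)^240 = +1.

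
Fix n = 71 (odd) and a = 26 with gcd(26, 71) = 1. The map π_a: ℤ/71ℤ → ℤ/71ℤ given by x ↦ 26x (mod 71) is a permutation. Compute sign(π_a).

-1

Trace 1: π^k(1) = [1, 26, 37, 39, 20, 23, 30] for k=0..6.
Cycle lengths of π_26 on ℤ/71ℤ: [14, 14, 14, 14, 14, 1]; 6 cycles in total.
Σ(ℓ_i−1) = 71−6 = 65; sign = (−1)^65 = -1.
Check: (26/71) = -1 by Zolotarev.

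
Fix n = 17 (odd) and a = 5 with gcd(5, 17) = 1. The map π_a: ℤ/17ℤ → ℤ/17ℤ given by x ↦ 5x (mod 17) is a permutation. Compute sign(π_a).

-1

Orbit of 2 under x↦5x: [2, 10, 16, 12, 9, 11, 4]… (length divides ord_17(5)).
The orbit structure of x ↦ 5x mod 17: 2 orbits of sizes [16, 1].
Σ(ℓ_i−1) = 17−2 = 15; sign = (−1)^15 = -1.
The Jacobi symbol (5|17) = -1 (Zolotarev) agrees.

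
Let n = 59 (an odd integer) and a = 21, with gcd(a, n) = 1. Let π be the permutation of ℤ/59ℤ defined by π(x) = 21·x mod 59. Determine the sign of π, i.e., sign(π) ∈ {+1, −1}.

+1

Orbit of 15 under x↦21x: [15, 20, 7, 29, 19, 45, 1]… (length divides ord_59(21)).
Cycle lengths of π_21 on ℤ/59ℤ: [29, 29, 1]; 3 cycles in total.
Σ(ℓ_i−1) = 59−3 = 56; sign = (−1)^56 = +1.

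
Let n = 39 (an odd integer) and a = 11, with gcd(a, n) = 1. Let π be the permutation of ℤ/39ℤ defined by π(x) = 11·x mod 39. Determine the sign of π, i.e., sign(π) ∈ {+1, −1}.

Start at x=11: 11 → 4 → 5 → 16 → 20 → 25 → 2 → … (one orbit).
The orbit structure of x ↦ 11x mod 39: 5 orbits of sizes [12, 12, 12, 2, 1].
39 − 5 = 34 transpositions; sign(π) = (−1)^34 = +1.
Check: (11/39) = +1 by Zolotarev.

+1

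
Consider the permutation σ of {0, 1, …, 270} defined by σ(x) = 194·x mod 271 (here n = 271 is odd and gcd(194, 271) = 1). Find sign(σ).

-1

Orbit of 83 under x↦194x: [83, 113, 242, 65, 144, 23, 126]… (length divides ord_271(194)).
π_194 has 6 disjoint cycles with lengths [54, 54, 54, 54, 54, 1] on {0,…,270}.
Σ(ℓ_i−1) = 271−6 = 265; sign = (−1)^265 = -1.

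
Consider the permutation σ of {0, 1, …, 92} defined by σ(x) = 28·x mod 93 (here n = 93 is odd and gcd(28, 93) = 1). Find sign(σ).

Trace 49: π^k(49) = [49, 70, 7, 10, 1, 28, 40] for k=0..6.
π_28 has 9 disjoint cycles with lengths [15, 15, 15, 15, 15, 15, 1, 1, 1] on {0,…,92}.
9 cycles on 93: each ℓ→(−1)^(ℓ−1), product (−1)^84 = +1.

+1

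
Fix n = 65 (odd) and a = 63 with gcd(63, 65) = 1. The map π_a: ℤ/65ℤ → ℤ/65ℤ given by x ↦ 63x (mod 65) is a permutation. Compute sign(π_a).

Orbit of 33 under x↦63x: [33, 64, 2, 61, 8, 49, 32]… (length divides ord_65(63)).
Cycle lengths of π_63 on ℤ/65ℤ: [12, 12, 12, 12, 12, 4, 1]; 7 cycles in total.
Σ(ℓ_i−1) = 65−7 = 58; sign = (−1)^58 = +1.

+1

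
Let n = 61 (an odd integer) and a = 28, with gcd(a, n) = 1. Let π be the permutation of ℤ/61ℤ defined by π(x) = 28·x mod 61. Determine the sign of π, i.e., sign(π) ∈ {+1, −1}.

-1

Trace 20: π^k(20) = [20, 11, 3, 23, 34, 37, 60] for k=0..6.
4 cycles of lengths [20, 20, 20, 1].
61 − 4 = 57 transpositions; sign(π) = (−1)^57 = -1.
Check: (28/61) = -1 by Zolotarev.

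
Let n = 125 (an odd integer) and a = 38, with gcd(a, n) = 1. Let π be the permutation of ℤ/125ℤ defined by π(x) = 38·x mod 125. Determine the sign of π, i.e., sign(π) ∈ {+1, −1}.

Trace 84: π^k(84) = [84, 67, 46, 123, 49, 112, 6] for k=0..6.
Cycle type of π: 100 + 20 + 4 + 1; total 4 cycles.
Σ(ℓ_i−1) = 125−4 = 121; sign = (−1)^121 = -1.
Check: (38/125) = -1 by Zolotarev.

-1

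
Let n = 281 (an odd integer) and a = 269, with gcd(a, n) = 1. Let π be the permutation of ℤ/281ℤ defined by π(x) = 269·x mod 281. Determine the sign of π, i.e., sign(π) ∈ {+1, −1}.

-1

Orbit of 89 under x↦269x: [89, 56, 171, 196, 177, 124, 198]… (length divides ord_281(269)).
Cycle type of π: 280 + 1; total 2 cycles.
281 − 2 = 279 transpositions; sign(π) = (−1)^279 = -1.
The Jacobi symbol (269|281) = -1 (Zolotarev) agrees.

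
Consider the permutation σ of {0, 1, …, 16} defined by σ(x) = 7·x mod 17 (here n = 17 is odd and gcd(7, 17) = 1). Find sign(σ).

-1

Orbit of 8 under x↦7x: [8, 5, 1, 7, 15, 3, 4]… (length divides ord_17(7)).
Cycle type of π: 16 + 1; total 2 cycles.
With 2 cycles on 17 points, sign = (−1)^{17−2} = -1.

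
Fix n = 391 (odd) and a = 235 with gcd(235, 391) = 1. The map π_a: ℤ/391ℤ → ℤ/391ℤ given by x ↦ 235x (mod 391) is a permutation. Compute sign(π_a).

+1

Start at x=257: 257 → 181 → 307 → 201 → 315 → 126 → 285 → … (one orbit).
Cycle type of π: 176×2 + 22 + 16 + 1; total 5 cycles.
With 5 cycles on 391 points, sign = (−1)^{391−5} = +1.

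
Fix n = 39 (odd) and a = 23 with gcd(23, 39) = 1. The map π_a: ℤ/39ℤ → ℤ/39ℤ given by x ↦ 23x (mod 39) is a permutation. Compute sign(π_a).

Trace 38: π^k(38) = [38, 16, 17, 1, 23, 22] for k=0..5.
Cycle lengths of π_23 on ℤ/39ℤ: [6, 6, 6, 6, 6, 6, 2, 1]; 8 cycles in total.
39 − 8 = 31 transpositions; sign(π) = (−1)^31 = -1.

-1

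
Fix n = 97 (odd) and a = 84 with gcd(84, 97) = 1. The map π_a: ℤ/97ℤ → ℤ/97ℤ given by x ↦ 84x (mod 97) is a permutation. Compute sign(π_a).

-1

Orbit of 1 under x↦84x: [1, 84, 72, 34, 43, 23, 89]… (length divides ord_97(84)).
2 cycles of lengths [96, 1].
97 − 2 = 95 transpositions; sign(π) = (−1)^95 = -1.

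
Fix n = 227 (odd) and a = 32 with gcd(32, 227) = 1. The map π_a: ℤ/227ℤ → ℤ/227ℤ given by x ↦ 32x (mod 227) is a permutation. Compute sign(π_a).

-1

Trace 223: π^k(223) = [223, 99, 217, 134, 202, 108, 51] for k=0..6.
2 cycles of lengths [226, 1].
With 2 cycles on 227 points, sign = (−1)^{227−2} = -1.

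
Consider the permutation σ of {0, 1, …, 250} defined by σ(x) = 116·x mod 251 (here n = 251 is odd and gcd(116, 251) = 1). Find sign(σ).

-1

Start at x=88: 88 → 168 → 161 → 102 → 35 → 44 → 84 → … (one orbit).
π_116 has 2 disjoint cycles with lengths [250, 1] on {0,…,250}.
251 − 2 = 249 transpositions; sign(π) = (−1)^249 = -1.
The Jacobi symbol (116|251) = -1 (Zolotarev) agrees.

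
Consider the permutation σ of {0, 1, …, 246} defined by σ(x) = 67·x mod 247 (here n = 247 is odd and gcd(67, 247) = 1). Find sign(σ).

+1

Trace 35: π^k(35) = [35, 122, 23, 59, 1, 67, 43] for k=0..6.
Cycle type of π: 36×6 + 18 + 12 + 1; total 9 cycles.
n − c = 247 − 9 = 238; sign = (−1)^238 = +1.
The Jacobi symbol (67|247) = +1 (Zolotarev) agrees.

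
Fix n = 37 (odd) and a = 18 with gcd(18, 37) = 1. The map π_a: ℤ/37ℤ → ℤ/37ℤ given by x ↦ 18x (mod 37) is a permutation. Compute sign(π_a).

-1

Orbit of 10 under x↦18x: [10, 32, 21, 8, 33, 2, 36]… (length divides ord_37(18)).
2 cycles of lengths [36, 1].
sign(π) = (−1)^{n − #cycles} = (−1)^{37−2} = (−1)^35 = -1.
Check: (18/37) = -1 by Zolotarev.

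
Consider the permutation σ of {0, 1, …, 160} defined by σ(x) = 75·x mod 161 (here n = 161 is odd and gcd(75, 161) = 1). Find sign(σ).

-1

Trace 18: π^k(18) = [18, 62, 142, 24, 29, 82, 32] for k=0..6.
Cycle lengths of π_75 on ℤ/161ℤ: [66, 66, 11, 11, 6, 1]; 6 cycles in total.
n − c = 161 − 6 = 155; sign = (−1)^155 = -1.
Via Zolotarev, sign(π_{75}) = (75|161) = -1.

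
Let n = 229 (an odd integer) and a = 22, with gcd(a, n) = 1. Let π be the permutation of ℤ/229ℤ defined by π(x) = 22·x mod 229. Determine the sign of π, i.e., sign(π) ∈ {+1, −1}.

-1

Orbit of 27 under x↦22x: [27, 136, 15, 101, 161, 107, 64]… (length divides ord_229(22)).
The orbit structure of x ↦ 22x mod 229: 4 orbits of sizes [76, 76, 76, 1].
Σ(ℓ_i−1) = 229−4 = 225; sign = (−1)^225 = -1.
The Jacobi symbol (22|229) = -1 (Zolotarev) agrees.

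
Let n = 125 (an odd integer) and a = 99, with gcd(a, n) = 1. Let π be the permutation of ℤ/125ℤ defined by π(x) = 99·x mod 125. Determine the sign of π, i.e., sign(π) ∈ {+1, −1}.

Start at x=99: 99 → 51 → 49 → 101 → 124 → 26 → 74 → … (one orbit).
Cycle lengths of π_99 on ℤ/125ℤ: [10, 10, 10, 10, 10, 10, 10, 10, 10, 10, 2, 2, 2, 2, 2, 2, 2, 2, 2, 2, 2, 2, 1]; 23 cycles in total.
n − c = 125 − 23 = 102; sign = (−1)^102 = +1.
The Jacobi symbol (99|125) = +1 (Zolotarev) agrees.

+1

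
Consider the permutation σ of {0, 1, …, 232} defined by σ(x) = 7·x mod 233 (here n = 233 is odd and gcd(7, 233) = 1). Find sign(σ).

+1

Orbit of 170 under x↦7x: [170, 25, 175, 60, 187, 144, 76]… (length divides ord_233(7)).
The orbit structure of x ↦ 7x mod 233: 3 orbits of sizes [116, 116, 1].
n − c = 233 − 3 = 230; sign = (−1)^230 = +1.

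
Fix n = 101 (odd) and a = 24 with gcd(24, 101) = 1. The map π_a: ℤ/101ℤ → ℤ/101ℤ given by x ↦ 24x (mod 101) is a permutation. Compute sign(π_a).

+1

Trace 84: π^k(84) = [84, 97, 5, 19, 52, 36, 56] for k=0..6.
The orbit structure of x ↦ 24x mod 101: 5 orbits of sizes [25, 25, 25, 25, 1].
Σ(ℓ_i−1) = 101−5 = 96; sign = (−1)^96 = +1.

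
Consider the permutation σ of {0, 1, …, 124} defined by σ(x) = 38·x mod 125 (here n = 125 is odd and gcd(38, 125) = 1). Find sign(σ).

Orbit of 2 under x↦38x: [2, 76, 13, 119, 22, 86, 18]… (length divides ord_125(38)).
π_38 has 4 disjoint cycles with lengths [100, 20, 4, 1] on {0,…,124}.
sign(π) = (−1)^{n − #cycles} = (−1)^{125−4} = (−1)^121 = -1.

-1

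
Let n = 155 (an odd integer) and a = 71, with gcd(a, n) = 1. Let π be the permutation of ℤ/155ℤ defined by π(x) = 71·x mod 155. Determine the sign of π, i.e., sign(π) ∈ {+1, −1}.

Orbit of 36 under x↦71x: [36, 76, 126, 111, 131, 1, 71]… (length divides ord_155(71)).
Cycle type of π: 15×10 + 1×5; total 15 cycles.
n − c = 155 − 15 = 140; sign = (−1)^140 = +1.
Check: (71/155) = +1 by Zolotarev.

+1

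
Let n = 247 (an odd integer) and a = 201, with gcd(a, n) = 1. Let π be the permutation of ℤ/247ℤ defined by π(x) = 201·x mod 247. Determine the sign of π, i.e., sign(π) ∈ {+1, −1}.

Trace 229: π^k(229) = [229, 87, 197, 77, 163, 159, 96] for k=0..6.
Cycle lengths of π_201 on ℤ/247ℤ: [12, 12, 12, 12, 12, 12, 12, 12, 12, 12, 12, 12, 12, 12, 12, 12, 12, 12, 12, 3, 3, 3, 3, 3, 3, 1]; 26 cycles in total.
Σ(ℓ_i−1) = 247−26 = 221; sign = (−1)^221 = -1.
Via Zolotarev, sign(π_{201}) = (201|247) = -1.

-1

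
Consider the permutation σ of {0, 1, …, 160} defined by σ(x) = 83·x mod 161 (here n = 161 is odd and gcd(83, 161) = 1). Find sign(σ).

Orbit of 29 under x↦83x: [29, 153, 141, 111, 36, 90, 64]… (length divides ord_161(83)).
Cycle type of π: 22×7 + 2×3 + 1; total 11 cycles.
161 − 11 = 150 transpositions; sign(π) = (−1)^150 = +1.
Zolotarev: (83|161) = +1, matching the cycle-count sign.

+1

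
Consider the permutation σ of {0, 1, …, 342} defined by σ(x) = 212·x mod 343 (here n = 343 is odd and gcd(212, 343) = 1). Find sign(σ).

Start at x=274: 274 → 121 → 270 → 302 → 226 → 235 → 85 → … (one orbit).
π_212 has 7 disjoint cycles with lengths [147, 147, 21, 21, 3, 3, 1] on {0,…,342}.
With 7 cycles on 343 points, sign = (−1)^{343−7} = +1.
Check: (212/343) = +1 by Zolotarev.

+1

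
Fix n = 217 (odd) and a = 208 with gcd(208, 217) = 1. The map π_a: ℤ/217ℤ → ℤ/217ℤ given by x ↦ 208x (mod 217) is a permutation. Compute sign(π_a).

+1

Orbit of 72 under x↦208x: [72, 3, 190, 26, 200, 153, 142]… (length divides ord_217(208)).
Cycle lengths of π_208 on ℤ/217ℤ: [30, 30, 30, 30, 30, 30, 30, 6, 1]; 9 cycles in total.
sign(π) = (−1)^{n − #cycles} = (−1)^{217−9} = (−1)^208 = +1.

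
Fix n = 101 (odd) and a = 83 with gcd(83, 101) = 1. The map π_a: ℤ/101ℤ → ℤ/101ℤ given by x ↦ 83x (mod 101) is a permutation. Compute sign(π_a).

-1

Trace 41: π^k(41) = [41, 70, 53, 56, 2, 65, 42] for k=0..6.
Cycle type of π: 100 + 1; total 2 cycles.
Σ(ℓ_i−1) = 101−2 = 99; sign = (−1)^99 = -1.
The Jacobi symbol (83|101) = -1 (Zolotarev) agrees.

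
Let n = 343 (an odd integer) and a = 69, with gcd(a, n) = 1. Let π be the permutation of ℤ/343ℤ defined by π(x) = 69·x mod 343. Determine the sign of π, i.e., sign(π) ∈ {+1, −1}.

Start at x=57: 57 → 160 → 64 → 300 → 120 → 48 → 225 → … (one orbit).
The orbit structure of x ↦ 69x mod 343: 10 orbits of sizes [98, 98, 98, 14, 14, 14, 2, 2, 2, 1].
sign(π) = (−1)^{n − #cycles} = (−1)^{343−10} = (−1)^333 = -1.

-1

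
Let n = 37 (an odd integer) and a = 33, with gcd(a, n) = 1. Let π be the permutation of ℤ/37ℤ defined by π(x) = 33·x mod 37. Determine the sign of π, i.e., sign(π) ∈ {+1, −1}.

+1

Trace 10: π^k(10) = [10, 34, 12, 26, 7, 9, 1] for k=0..6.
Decompose π into cycles: lengths [9, 9, 9, 9, 1] (5 cycles, including the fixed point 0).
37 − 5 = 32 transpositions; sign(π) = (−1)^32 = +1.
(33|37)_J = +1 (Zolotarev's lemma cross-check).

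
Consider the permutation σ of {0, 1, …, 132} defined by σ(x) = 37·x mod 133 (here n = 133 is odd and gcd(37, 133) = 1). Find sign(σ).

Orbit of 113 under x↦37x: [113, 58, 18, 1, 37, 39]… (length divides ord_133(37)).
Cycle lengths of π_37 on ℤ/133ℤ: [6, 6, 6, 6, 6, 6, 6, 6, 6, 6, 6, 6, 6, 6, 6, 6, 6, 6, 3, 3, 2, 2, 2, 2, 2, 2, 2, 2, 2, 1]; 30 cycles in total.
Σ(ℓ_i−1) = 133−30 = 103; sign = (−1)^103 = -1.
Via Zolotarev, sign(π_{37}) = (37|133) = -1.

-1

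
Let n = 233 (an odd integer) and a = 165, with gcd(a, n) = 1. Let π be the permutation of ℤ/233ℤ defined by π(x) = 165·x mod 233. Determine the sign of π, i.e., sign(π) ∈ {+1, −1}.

Trace 180: π^k(180) = [180, 109, 44, 37, 47, 66, 172] for k=0..6.
The orbit structure of x ↦ 165x mod 233: 2 orbits of sizes [232, 1].
2 cycles on 233: each ℓ→(−1)^(ℓ−1), product (−1)^231 = -1.
Check: (165/233) = -1 by Zolotarev.

-1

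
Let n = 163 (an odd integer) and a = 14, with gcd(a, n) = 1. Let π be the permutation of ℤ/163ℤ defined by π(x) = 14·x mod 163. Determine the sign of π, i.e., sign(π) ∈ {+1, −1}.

+1

Start at x=56: 56 → 132 → 55 → 118 → 22 → 145 → 74 → … (one orbit).
Cycle lengths of π_14 on ℤ/163ℤ: [81, 81, 1]; 3 cycles in total.
Σ(ℓ_i−1) = 163−3 = 160; sign = (−1)^160 = +1.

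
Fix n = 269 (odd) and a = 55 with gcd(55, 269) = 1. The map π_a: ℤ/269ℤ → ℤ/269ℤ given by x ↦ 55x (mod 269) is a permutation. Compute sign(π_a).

Trace 182: π^k(182) = [182, 57, 176, 265, 49, 5, 6] for k=0..6.
3 cycles of lengths [134, 134, 1].
3 cycles on 269: each ℓ→(−1)^(ℓ−1), product (−1)^266 = +1.

+1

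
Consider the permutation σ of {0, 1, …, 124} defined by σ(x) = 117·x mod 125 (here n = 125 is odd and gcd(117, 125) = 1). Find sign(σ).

Start at x=62: 62 → 4 → 93 → 6 → 77 → 9 → 53 → … (one orbit).
Cycle lengths of π_117 on ℤ/125ℤ: [100, 20, 4, 1]; 4 cycles in total.
n − c = 125 − 4 = 121; sign = (−1)^121 = -1.
The Jacobi symbol (117|125) = -1 (Zolotarev) agrees.

-1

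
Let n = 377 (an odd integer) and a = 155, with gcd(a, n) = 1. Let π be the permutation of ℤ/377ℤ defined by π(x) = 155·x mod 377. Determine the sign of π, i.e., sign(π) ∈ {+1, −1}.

Start at x=155: 155 → 274 → 246 → 53 → 298 → 196 → 220 → … (one orbit).
Cycle type of π: 28×13 + 2×6 + 1; total 20 cycles.
With 20 cycles on 377 points, sign = (−1)^{377−20} = -1.

-1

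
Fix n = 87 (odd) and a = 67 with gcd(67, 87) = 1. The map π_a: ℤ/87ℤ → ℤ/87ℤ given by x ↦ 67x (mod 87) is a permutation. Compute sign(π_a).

+1

Orbit of 82 under x↦67x: [82, 13, 1, 67, 52, 4, 7]… (length divides ord_87(67)).
π_67 has 9 disjoint cycles with lengths [14, 14, 14, 14, 14, 14, 1, 1, 1] on {0,…,86}.
With 9 cycles on 87 points, sign = (−1)^{87−9} = +1.
The Jacobi symbol (67|87) = +1 (Zolotarev) agrees.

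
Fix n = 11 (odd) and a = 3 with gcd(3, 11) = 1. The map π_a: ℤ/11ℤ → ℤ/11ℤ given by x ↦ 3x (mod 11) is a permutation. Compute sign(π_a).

Orbit of 5 under x↦3x: [5, 4, 1, 3, 9]… (length divides ord_11(3)).
π_3 has 3 disjoint cycles with lengths [5, 5, 1] on {0,…,10}.
sign(π) = (−1)^{n − #cycles} = (−1)^{11−3} = (−1)^8 = +1.
Zolotarev: (3|11) = +1, matching the cycle-count sign.

+1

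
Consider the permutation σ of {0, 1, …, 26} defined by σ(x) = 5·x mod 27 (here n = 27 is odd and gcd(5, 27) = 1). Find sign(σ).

-1

Start at x=11: 11 → 1 → 5 → 25 → 17 → 4 → 20 → … (one orbit).
π_5 has 4 disjoint cycles with lengths [18, 6, 2, 1] on {0,…,26}.
With 4 cycles on 27 points, sign = (−1)^{27−4} = -1.
The Jacobi symbol (5|27) = -1 (Zolotarev) agrees.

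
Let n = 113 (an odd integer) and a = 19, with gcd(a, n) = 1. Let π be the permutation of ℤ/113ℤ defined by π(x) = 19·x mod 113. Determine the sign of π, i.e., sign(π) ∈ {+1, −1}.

-1

Orbit of 11 under x↦19x: [11, 96, 16, 78, 13, 21, 60]… (length divides ord_113(19)).
2 cycles of lengths [112, 1].
sign(π) = (−1)^{n − #cycles} = (−1)^{113−2} = (−1)^111 = -1.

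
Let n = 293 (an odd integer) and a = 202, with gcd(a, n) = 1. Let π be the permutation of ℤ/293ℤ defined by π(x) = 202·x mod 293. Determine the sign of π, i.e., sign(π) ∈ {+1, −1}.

+1

Trace 135: π^k(135) = [135, 21, 140, 152, 232, 277, 284] for k=0..6.
Cycle lengths of π_202 on ℤ/293ℤ: [146, 146, 1]; 3 cycles in total.
Σ(ℓ_i−1) = 293−3 = 290; sign = (−1)^290 = +1.
The Jacobi symbol (202|293) = +1 (Zolotarev) agrees.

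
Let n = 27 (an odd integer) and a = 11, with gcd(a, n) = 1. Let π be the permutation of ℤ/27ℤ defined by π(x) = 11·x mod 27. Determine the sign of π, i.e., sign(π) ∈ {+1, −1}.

-1

Orbit of 16 under x↦11x: [16, 14, 19, 20, 4, 17, 25]… (length divides ord_27(11)).
Cycle type of π: 18 + 6 + 2 + 1; total 4 cycles.
4 cycles on 27: each ℓ→(−1)^(ℓ−1), product (−1)^23 = -1.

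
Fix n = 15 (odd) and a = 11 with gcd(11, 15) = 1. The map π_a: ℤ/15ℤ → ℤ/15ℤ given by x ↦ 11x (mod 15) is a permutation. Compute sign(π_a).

-1

Orbit of 1 under x↦11x: [1, 11]… (length divides ord_15(11)).
The orbit structure of x ↦ 11x mod 15: 10 orbits of sizes [2, 2, 2, 2, 2, 1, 1, 1, 1, 1].
Σ(ℓ_i−1) = 15−10 = 5; sign = (−1)^5 = -1.
Via Zolotarev, sign(π_{11}) = (11|15) = -1.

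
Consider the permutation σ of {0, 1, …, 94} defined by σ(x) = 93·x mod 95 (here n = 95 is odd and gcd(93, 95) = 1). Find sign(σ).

-1

Start at x=93: 93 → 4 → 87 → 16 → 63 → 64 → 62 → … (one orbit).
Cycle lengths of π_93 on ℤ/95ℤ: [36, 36, 9, 9, 4, 1]; 6 cycles in total.
With 6 cycles on 95 points, sign = (−1)^{95−6} = -1.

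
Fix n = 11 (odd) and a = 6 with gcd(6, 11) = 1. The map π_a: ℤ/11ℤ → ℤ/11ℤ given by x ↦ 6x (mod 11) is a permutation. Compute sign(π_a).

Start at x=5: 5 → 8 → 4 → 2 → 1 → 6 → 3 → … (one orbit).
The orbit structure of x ↦ 6x mod 11: 2 orbits of sizes [10, 1].
With 2 cycles on 11 points, sign = (−1)^{11−2} = -1.
Zolotarev: (6|11) = -1, matching the cycle-count sign.

-1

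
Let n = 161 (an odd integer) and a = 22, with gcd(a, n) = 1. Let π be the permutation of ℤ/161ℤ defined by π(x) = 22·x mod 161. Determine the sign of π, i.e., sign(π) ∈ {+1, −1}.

Trace 1: π^k(1) = [1, 22] for k=0..1.
Decompose π into cycles: lengths [2, 2, 2, 2, 2, 2, 2, 2, 2, 2, 2, 2, 2, 2, 2, 2, 2, 2, 2, 2, 2, 2, 2, 2, 2, 2, 2, 2, 2, 2, 2, 2, 2, 2, 2, 2, 2, 2, 2, 2, 2, 2, 2, 2, 2, 2, 2, 2, 2, 2, 2, 2, 2, 2, 2, 2, 2, 2, 2, 2, 2, 2, 2, 2, 2, 2, 2, 2, 2, 2, 2, 2, 2, 2, 2, 2, 2, 1, 1, 1, 1, 1, 1, 1] (84 cycles, including the fixed point 0).
Σ(ℓ_i−1) = 161−84 = 77; sign = (−1)^77 = -1.
Zolotarev: (22|161) = -1, matching the cycle-count sign.

-1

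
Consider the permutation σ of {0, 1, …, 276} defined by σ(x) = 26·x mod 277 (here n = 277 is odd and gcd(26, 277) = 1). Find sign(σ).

Trace 269: π^k(269) = [269, 69, 132, 108, 38, 157, 204] for k=0..6.
4 cycles of lengths [92, 92, 92, 1].
n − c = 277 − 4 = 273; sign = (−1)^273 = -1.
(26|277)_J = -1 (Zolotarev's lemma cross-check).

-1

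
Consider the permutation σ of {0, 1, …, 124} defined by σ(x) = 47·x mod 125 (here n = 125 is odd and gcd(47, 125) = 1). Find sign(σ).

Orbit of 124 under x↦47x: [124, 78, 41, 52, 69, 118, 46]… (length divides ord_125(47)).
Decompose π into cycles: lengths [100, 20, 4, 1] (4 cycles, including the fixed point 0).
n − c = 125 − 4 = 121; sign = (−1)^121 = -1.
Zolotarev: (47|125) = -1, matching the cycle-count sign.

-1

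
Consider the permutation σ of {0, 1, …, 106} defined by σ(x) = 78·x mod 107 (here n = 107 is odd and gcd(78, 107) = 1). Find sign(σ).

Trace 103: π^k(103) = [103, 9, 60, 79, 63, 99, 18] for k=0..6.
Cycle type of π: 106 + 1; total 2 cycles.
2 cycles on 107: each ℓ→(−1)^(ℓ−1), product (−1)^105 = -1.
Check: (78/107) = -1 by Zolotarev.

-1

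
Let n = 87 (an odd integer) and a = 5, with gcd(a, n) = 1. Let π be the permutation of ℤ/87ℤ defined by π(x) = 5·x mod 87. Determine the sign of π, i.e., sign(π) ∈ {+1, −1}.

Orbit of 80 under x↦5x: [80, 52, 86, 82, 62, 49, 71]… (length divides ord_87(5)).
π_5 has 8 disjoint cycles with lengths [14, 14, 14, 14, 14, 14, 2, 1] on {0,…,86}.
87 − 8 = 79 transpositions; sign(π) = (−1)^79 = -1.
Zolotarev: (5|87) = -1, matching the cycle-count sign.

-1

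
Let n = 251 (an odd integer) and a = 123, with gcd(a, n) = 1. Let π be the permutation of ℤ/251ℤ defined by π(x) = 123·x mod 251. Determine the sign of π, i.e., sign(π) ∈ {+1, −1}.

Start at x=51: 51 → 249 → 5 → 113 → 94 → 16 → 211 → … (one orbit).
Cycle type of π: 25×10 + 1; total 11 cycles.
251 − 11 = 240 transpositions; sign(π) = (−1)^240 = +1.
The Jacobi symbol (123|251) = +1 (Zolotarev) agrees.

+1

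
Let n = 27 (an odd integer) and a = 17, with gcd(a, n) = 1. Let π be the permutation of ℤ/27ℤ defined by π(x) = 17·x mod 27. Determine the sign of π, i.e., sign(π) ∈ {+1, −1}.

Trace 19: π^k(19) = [19, 26, 10, 8, 1, 17] for k=0..5.
Cycle type of π: 6×3 + 2×4 + 1; total 8 cycles.
With 8 cycles on 27 points, sign = (−1)^{27−8} = -1.

-1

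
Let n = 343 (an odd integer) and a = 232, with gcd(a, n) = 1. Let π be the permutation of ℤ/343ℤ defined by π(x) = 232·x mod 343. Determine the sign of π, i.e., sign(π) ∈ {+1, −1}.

+1

Orbit of 22 under x↦232x: [22, 302, 92, 78, 260, 295, 183]… (length divides ord_343(232)).
Cycle type of π: 49×6 + 7×6 + 1×7; total 19 cycles.
343 − 19 = 324 transpositions; sign(π) = (−1)^324 = +1.
Zolotarev: (232|343) = +1, matching the cycle-count sign.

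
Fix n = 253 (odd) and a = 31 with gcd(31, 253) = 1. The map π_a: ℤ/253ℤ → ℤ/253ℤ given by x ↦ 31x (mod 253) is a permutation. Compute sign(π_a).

+1

Orbit of 192 under x↦31x: [192, 133, 75, 48, 223, 82, 12]… (length divides ord_253(31)).
π_31 has 9 disjoint cycles with lengths [55, 55, 55, 55, 11, 11, 5, 5, 1] on {0,…,252}.
9 cycles on 253: each ℓ→(−1)^(ℓ−1), product (−1)^244 = +1.
Zolotarev: (31|253) = +1, matching the cycle-count sign.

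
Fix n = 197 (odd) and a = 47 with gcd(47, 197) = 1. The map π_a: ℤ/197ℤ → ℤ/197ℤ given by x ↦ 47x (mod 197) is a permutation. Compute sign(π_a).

+1

Orbit of 164 under x↦47x: [164, 25, 190, 65, 100, 169, 63]… (length divides ord_197(47)).
π_47 has 3 disjoint cycles with lengths [98, 98, 1] on {0,…,196}.
With 3 cycles on 197 points, sign = (−1)^{197−3} = +1.
Check: (47/197) = +1 by Zolotarev.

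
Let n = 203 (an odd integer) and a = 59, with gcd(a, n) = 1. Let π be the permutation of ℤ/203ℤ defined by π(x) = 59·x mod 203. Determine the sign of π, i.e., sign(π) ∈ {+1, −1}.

Orbit of 1 under x↦59x: [1, 59, 30, 146, 88, 117]… (length divides ord_203(59)).
Cycle lengths of π_59 on ℤ/203ℤ: [6, 6, 6, 6, 6, 6, 6, 6, 6, 6, 6, 6, 6, 6, 6, 6, 6, 6, 6, 6, 6, 6, 6, 6, 6, 6, 6, 6, 6, 1, 1, 1, 1, 1, 1, 1, 1, 1, 1, 1, 1, 1, 1, 1, 1, 1, 1, 1, 1, 1, 1, 1, 1, 1, 1, 1, 1, 1]; 58 cycles in total.
203 − 58 = 145 transpositions; sign(π) = (−1)^145 = -1.
Zolotarev: (59|203) = -1, matching the cycle-count sign.

-1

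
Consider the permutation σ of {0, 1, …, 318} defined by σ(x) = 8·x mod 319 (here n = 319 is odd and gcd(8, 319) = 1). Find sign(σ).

Trace 217: π^k(217) = [217, 141, 171, 92, 98, 146, 211] for k=0..6.
5 cycles of lengths [140, 140, 28, 10, 1].
sign(π) = (−1)^{n − #cycles} = (−1)^{319−5} = (−1)^314 = +1.
Check: (8/319) = +1 by Zolotarev.

+1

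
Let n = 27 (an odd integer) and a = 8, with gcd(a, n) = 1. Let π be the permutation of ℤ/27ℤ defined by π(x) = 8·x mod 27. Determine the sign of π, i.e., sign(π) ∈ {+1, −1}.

Orbit of 19 under x↦8x: [19, 17, 1, 8, 10, 26]… (length divides ord_27(8)).
Cycle type of π: 6×3 + 2×4 + 1; total 8 cycles.
8 cycles on 27: each ℓ→(−1)^(ℓ−1), product (−1)^19 = -1.

-1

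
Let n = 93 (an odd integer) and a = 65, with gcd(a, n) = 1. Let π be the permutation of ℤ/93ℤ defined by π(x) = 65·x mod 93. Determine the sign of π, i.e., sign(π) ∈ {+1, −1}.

+1

Start at x=1: 1 → 65 → 40 → 89 → 19 → 26 → 16 → … (one orbit).
π_65 has 5 disjoint cycles with lengths [30, 30, 30, 2, 1] on {0,…,92}.
With 5 cycles on 93 points, sign = (−1)^{93−5} = +1.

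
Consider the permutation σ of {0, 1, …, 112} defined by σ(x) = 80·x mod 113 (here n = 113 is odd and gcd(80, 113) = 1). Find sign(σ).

Trace 39: π^k(39) = [39, 69, 96, 109, 19, 51, 12] for k=0..6.
π_80 has 2 disjoint cycles with lengths [112, 1] on {0,…,112}.
Σ(ℓ_i−1) = 113−2 = 111; sign = (−1)^111 = -1.
The Jacobi symbol (80|113) = -1 (Zolotarev) agrees.

-1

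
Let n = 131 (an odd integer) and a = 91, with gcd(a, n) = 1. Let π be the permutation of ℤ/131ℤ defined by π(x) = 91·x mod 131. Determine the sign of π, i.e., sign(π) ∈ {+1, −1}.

+1

Orbit of 75 under x↦91x: [75, 13, 4, 102, 112, 105, 123]… (length divides ord_131(91)).
3 cycles of lengths [65, 65, 1].
n − c = 131 − 3 = 128; sign = (−1)^128 = +1.
Via Zolotarev, sign(π_{91}) = (91|131) = +1.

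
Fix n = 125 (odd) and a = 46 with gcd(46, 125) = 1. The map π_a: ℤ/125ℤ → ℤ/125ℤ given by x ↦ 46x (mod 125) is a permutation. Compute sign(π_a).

+1

Trace 71: π^k(71) = [71, 16, 111, 106, 1, 46, 116] for k=0..6.
Cycle type of π: 25×4 + 5×4 + 1×5; total 13 cycles.
With 13 cycles on 125 points, sign = (−1)^{125−13} = +1.
Via Zolotarev, sign(π_{46}) = (46|125) = +1.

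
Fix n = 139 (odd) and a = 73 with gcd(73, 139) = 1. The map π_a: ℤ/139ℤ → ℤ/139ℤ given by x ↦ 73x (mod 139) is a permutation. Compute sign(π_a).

Orbit of 124 under x↦73x: [124, 17, 129, 104, 86, 23, 11]… (length divides ord_139(73)).
Cycle type of π: 138 + 1; total 2 cycles.
Σ(ℓ_i−1) = 139−2 = 137; sign = (−1)^137 = -1.

-1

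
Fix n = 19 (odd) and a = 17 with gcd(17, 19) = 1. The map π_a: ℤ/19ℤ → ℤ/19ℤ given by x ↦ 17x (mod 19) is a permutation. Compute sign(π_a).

+1

Orbit of 1 under x↦17x: [1, 17, 4, 11, 16, 6, 7]… (length divides ord_19(17)).
Cycle type of π: 9×2 + 1; total 3 cycles.
n − c = 19 − 3 = 16; sign = (−1)^16 = +1.
The Jacobi symbol (17|19) = +1 (Zolotarev) agrees.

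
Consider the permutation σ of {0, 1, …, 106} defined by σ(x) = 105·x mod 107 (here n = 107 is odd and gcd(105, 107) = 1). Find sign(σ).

Trace 42: π^k(42) = [42, 23, 61, 92, 30, 47, 13] for k=0..6.
3 cycles of lengths [53, 53, 1].
107 − 3 = 104 transpositions; sign(π) = (−1)^104 = +1.
(105|107)_J = +1 (Zolotarev's lemma cross-check).

+1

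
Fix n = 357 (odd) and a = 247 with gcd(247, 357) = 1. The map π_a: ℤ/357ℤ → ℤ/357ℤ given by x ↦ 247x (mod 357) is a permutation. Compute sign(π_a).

+1

Start at x=256: 256 → 43 → 268 → 151 → 169 → 331 → 4 → … (one orbit).
The orbit structure of x ↦ 247x mod 357: 27 orbits of sizes [24, 24, 24, 24, 24, 24, 24, 24, 24, 24, 24, 24, 8, 8, 8, 8, 8, 8, 3, 3, 3, 3, 3, 3, 1, 1, 1].
sign(π) = (−1)^{n − #cycles} = (−1)^{357−27} = (−1)^330 = +1.
The Jacobi symbol (247|357) = +1 (Zolotarev) agrees.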